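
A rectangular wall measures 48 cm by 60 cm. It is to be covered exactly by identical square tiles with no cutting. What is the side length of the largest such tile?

The tile side must divide both 48 and 60, so the largest is their gcd.
48 = 2^4 × 3
60 = 2^2 × 3 × 5
gcd(48, 60) = 2^2 × 3 = 12.

12 cm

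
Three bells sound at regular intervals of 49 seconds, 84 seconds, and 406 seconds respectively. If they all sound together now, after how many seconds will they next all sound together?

17052 seconds

They coincide at every common multiple of the periods; the first is the LCM.
49 = 7^2
84 = 2^2 × 3 × 7
406 = 2 × 7 × 29
LCM(49, 84, 406) = 2^2 × 3 × 7^2 × 29 = 17052.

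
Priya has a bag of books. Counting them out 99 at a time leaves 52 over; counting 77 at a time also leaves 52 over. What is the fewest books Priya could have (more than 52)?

745

N − 52 must be a common multiple of 99 and 77.
99 = 3^2 × 11
77 = 7 × 11
LCM(99, 77) = 3^2 × 7 × 11 = 693.
Smallest N > 52 is LCM + 52 = 693 + 52 = 745.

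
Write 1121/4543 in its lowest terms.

19/77

1121 = 19 × 59
4543 = 7 × 11 × 59
gcd(1121, 4543) = 59.
Divide numerator and denominator by 59: 1121/4543 = 19/77.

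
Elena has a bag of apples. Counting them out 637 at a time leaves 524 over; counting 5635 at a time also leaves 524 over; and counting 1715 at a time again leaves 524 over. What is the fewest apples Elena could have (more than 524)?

N − 524 must be a common multiple of 637, 5635, and 1715.
637 = 7^2 × 13
5635 = 5 × 7^2 × 23
1715 = 5 × 7^3
LCM(637, 5635, 1715) = 5 × 7^3 × 13 × 23 = 512785.
Smallest N > 524 is LCM + 524 = 512785 + 524 = 513309.

513309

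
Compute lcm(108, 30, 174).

108 = 2^2 × 3^3
30 = 2 × 3 × 5
174 = 2 × 3 × 29
LCM(108, 30, 174) = 2^2 × 3^3 × 5 × 29 = 15660.

15660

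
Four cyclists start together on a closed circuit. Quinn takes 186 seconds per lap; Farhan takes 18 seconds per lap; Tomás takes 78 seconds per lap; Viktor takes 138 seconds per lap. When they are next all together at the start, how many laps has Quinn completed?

All finish a whole number of cycles simultaneously at t = LCM of the periods.
186 = 2 × 3 × 31
18 = 2 × 3^2
78 = 2 × 3 × 13
138 = 2 × 3 × 23
LCM(186, 18, 78, 138) = 2 × 3^2 × 13 × 23 × 31 = 166842.
Laps for period 186: 166842 / 186 = 897.

897 laps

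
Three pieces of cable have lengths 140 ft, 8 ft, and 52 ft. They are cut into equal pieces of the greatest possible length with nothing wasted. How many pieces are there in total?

50

Piece length = gcd(140, 8, 52).
140 = 2^2 × 5 × 7
8 = 2^3
52 = 2^2 × 13
gcd(140, 8, 52) = 2^2 = 4.
Total pieces = 140/4 + 8/4 + 52/4 = 35 + 2 + 13 = 50.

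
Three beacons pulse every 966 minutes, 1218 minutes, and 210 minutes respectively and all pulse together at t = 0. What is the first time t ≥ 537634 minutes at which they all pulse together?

560280 minutes

Joint pulses occur at multiples of LCM(966, 1218, 210).
966 = 2 × 3 × 7 × 23
1218 = 2 × 3 × 7 × 29
210 = 2 × 3 × 5 × 7
LCM(966, 1218, 210) = 2 × 3 × 5 × 7 × 23 × 29 = 140070.
Smallest multiple of 140070 that is ≥ 537634: ⌈537634/140070⌉ × 140070 = 4 × 140070 = 560280.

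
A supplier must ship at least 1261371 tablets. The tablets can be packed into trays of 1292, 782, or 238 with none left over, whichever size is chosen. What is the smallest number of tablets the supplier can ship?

The number of tablets must be a common multiple of 1292, 782, and 238, so a multiple of their LCM.
1292 = 2^2 × 17 × 19
782 = 2 × 17 × 23
238 = 2 × 7 × 17
LCM(1292, 782, 238) = 2^2 × 7 × 17 × 19 × 23 = 208012.
Smallest multiple of 208012 that is ≥ 1261371: ⌈1261371/208012⌉ × 208012 = 7 × 208012 = 1456084.

1456084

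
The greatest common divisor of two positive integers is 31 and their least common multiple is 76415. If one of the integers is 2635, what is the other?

For two integers, gcd × lcm = product, so the other is (31 × 76415) / 2635 = 2368865 / 2635 = 899.

899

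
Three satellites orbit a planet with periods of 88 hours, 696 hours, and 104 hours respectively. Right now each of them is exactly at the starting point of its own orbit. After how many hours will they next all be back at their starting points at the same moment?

99528 hours

The first simultaneous occurrence is after LCM of the individual periods.
88 = 2^3 × 11
696 = 2^3 × 3 × 29
104 = 2^3 × 13
LCM(88, 696, 104) = 2^3 × 3 × 11 × 13 × 29 = 99528.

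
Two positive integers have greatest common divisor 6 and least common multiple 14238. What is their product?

For any two positive integers, gcd × lcm = product = 6 × 14238 = 85428.

85428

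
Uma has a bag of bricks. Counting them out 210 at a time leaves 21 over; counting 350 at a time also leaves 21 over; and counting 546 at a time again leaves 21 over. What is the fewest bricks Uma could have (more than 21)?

N − 21 must be a common multiple of 210, 350, and 546.
210 = 2 × 3 × 5 × 7
350 = 2 × 5^2 × 7
546 = 2 × 3 × 7 × 13
LCM(210, 350, 546) = 2 × 3 × 5^2 × 7 × 13 = 13650.
Smallest N > 21 is LCM + 21 = 13650 + 21 = 13671.

13671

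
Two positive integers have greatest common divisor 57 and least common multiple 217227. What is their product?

For any two positive integers, gcd × lcm = product = 57 × 217227 = 12381939.

12381939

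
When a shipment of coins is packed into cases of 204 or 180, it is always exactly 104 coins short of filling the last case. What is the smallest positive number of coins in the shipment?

Being 104 short of a full case of size k means N ≡ −104 (mod k), i.e. N + 104 is a multiple of each size.
204 = 2^2 × 3 × 17
180 = 2^2 × 3^2 × 5
LCM(204, 180) = 2^2 × 3^2 × 5 × 17 = 3060.
Smallest positive N is 3060 − 104 = 2956.

2956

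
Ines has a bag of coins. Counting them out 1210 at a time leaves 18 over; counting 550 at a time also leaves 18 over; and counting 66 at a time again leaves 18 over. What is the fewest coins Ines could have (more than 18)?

N − 18 must be a common multiple of 1210, 550, and 66.
1210 = 2 × 5 × 11^2
550 = 2 × 5^2 × 11
66 = 2 × 3 × 11
LCM(1210, 550, 66) = 2 × 3 × 5^2 × 11^2 = 18150.
Smallest N > 18 is LCM + 18 = 18150 + 18 = 18168.

18168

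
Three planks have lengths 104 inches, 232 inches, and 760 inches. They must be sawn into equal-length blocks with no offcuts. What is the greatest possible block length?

The block length must divide every plank, so the greatest is gcd(104, 232, 760).
104 = 2^3 × 13
232 = 2^3 × 29
760 = 2^3 × 5 × 19
gcd(104, 232, 760) = 2^3 = 8.

8 inches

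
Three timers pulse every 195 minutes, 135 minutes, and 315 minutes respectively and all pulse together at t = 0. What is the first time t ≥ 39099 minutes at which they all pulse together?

Joint pulses occur at multiples of LCM(195, 135, 315).
195 = 3 × 5 × 13
135 = 3^3 × 5
315 = 3^2 × 5 × 7
LCM(195, 135, 315) = 3^3 × 5 × 7 × 13 = 12285.
Smallest multiple of 12285 that is ≥ 39099: ⌈39099/12285⌉ × 12285 = 4 × 12285 = 49140.

49140 minutes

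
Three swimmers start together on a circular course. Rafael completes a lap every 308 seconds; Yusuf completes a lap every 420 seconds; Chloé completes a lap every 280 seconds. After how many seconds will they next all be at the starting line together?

We need the least common multiple of the intervals.
308 = 2^2 × 7 × 11
420 = 2^2 × 3 × 5 × 7
280 = 2^3 × 5 × 7
LCM(308, 420, 280) = 2^3 × 3 × 5 × 7 × 11 = 9240.

9240 seconds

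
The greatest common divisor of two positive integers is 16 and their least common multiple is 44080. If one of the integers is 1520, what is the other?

464

For two integers, gcd × lcm = product, so the other is (16 × 44080) / 1520 = 705280 / 1520 = 464.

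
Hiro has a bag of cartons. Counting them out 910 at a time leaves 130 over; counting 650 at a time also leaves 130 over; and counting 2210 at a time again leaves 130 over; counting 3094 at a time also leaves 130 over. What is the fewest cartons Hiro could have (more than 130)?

N − 130 must be a common multiple of 910, 650, 2210, and 3094.
910 = 2 × 5 × 7 × 13
650 = 2 × 5^2 × 13
2210 = 2 × 5 × 13 × 17
3094 = 2 × 7 × 13 × 17
LCM(910, 650, 2210, 3094) = 2 × 5^2 × 7 × 13 × 17 = 77350.
Smallest N > 130 is LCM + 130 = 77350 + 130 = 77480.

77480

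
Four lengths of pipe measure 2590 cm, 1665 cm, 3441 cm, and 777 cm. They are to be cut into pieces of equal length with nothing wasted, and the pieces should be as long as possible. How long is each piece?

37 cm

Each piece length must divide every original length, so the longest possible is gcd(2590, 1665, 3441, 777).
2590 = 2 × 5 × 7 × 37
1665 = 3^2 × 5 × 37
3441 = 3 × 31 × 37
777 = 3 × 7 × 37
gcd(2590, 1665, 3441, 777) = 37.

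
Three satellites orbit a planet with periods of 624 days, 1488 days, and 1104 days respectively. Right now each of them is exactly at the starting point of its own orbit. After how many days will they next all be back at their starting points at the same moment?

We need the least common multiple of the intervals.
624 = 2^4 × 3 × 13
1488 = 2^4 × 3 × 31
1104 = 2^4 × 3 × 23
LCM(624, 1488, 1104) = 2^4 × 3 × 13 × 23 × 31 = 444912.

444912 days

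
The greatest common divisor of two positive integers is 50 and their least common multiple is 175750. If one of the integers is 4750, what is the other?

For two integers, gcd × lcm = product, so the other is (50 × 175750) / 4750 = 8787500 / 4750 = 1850.

1850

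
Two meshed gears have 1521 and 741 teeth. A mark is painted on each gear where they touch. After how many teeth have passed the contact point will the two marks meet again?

28899 teeth

The first simultaneous occurrence is after LCM of the individual periods.
1521 = 3^2 × 13^2
741 = 3 × 13 × 19
LCM(1521, 741) = 3^2 × 13^2 × 19 = 28899.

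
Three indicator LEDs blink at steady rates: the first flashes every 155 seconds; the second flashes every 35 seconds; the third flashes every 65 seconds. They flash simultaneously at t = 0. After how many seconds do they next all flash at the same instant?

The first simultaneous occurrence is after LCM of the individual periods.
155 = 5 × 31
35 = 5 × 7
65 = 5 × 13
LCM(155, 35, 65) = 5 × 7 × 13 × 31 = 14105.

14105 seconds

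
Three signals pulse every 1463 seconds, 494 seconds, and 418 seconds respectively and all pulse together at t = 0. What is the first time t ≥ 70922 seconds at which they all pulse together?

Joint pulses occur at multiples of LCM(1463, 494, 418).
1463 = 7 × 11 × 19
494 = 2 × 13 × 19
418 = 2 × 11 × 19
LCM(1463, 494, 418) = 2 × 7 × 11 × 13 × 19 = 38038.
Smallest multiple of 38038 that is ≥ 70922: ⌈70922/38038⌉ × 38038 = 2 × 38038 = 76076.

76076 seconds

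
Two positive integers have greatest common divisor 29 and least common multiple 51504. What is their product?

1493616

For any two positive integers, gcd × lcm = product = 29 × 51504 = 1493616.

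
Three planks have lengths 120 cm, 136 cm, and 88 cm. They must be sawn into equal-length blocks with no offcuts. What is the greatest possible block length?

8 cm

The block length must divide every plank, so the greatest is gcd(120, 136, 88).
120 = 2^3 × 3 × 5
136 = 2^3 × 17
88 = 2^3 × 11
gcd(120, 136, 88) = 2^3 = 8.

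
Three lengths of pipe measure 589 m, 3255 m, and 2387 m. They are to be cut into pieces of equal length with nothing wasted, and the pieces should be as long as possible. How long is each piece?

The greatest length dividing all of 589, 3255, and 2387 is their gcd.
589 = 19 × 31
3255 = 3 × 5 × 7 × 31
2387 = 7 × 11 × 31
gcd(589, 3255, 2387) = 31.

31 m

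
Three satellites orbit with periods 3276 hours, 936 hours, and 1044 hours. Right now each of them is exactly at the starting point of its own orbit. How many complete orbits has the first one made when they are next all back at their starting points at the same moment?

58 orbits

All finish a whole number of cycles simultaneously at t = LCM of the periods.
3276 = 2^2 × 3^2 × 7 × 13
936 = 2^3 × 3^2 × 13
1044 = 2^2 × 3^2 × 29
LCM(3276, 936, 1044) = 2^3 × 3^2 × 7 × 13 × 29 = 190008.
Orbits for period 3276: 190008 / 3276 = 58.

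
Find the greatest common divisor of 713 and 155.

713 = 23 × 31
155 = 5 × 31
gcd(713, 155) = 31.

31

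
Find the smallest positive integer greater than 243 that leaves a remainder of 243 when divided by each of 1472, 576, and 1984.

410931

N − 243 must be a common multiple of 1472, 576, and 1984.
1472 = 2^6 × 23
576 = 2^6 × 3^2
1984 = 2^6 × 31
LCM(1472, 576, 1984) = 2^6 × 3^2 × 23 × 31 = 410688.
Smallest N > 243 is LCM + 243 = 410688 + 243 = 410931.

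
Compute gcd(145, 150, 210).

5

145 = 5 × 29
150 = 2 × 3 × 5^2
210 = 2 × 3 × 5 × 7
gcd(145, 150, 210) = 5.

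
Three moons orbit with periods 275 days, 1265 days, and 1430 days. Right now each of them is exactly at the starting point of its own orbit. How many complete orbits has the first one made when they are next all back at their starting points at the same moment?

598 orbits

They are all back at their starting positions together after one LCM of the periods.
275 = 5^2 × 11
1265 = 5 × 11 × 23
1430 = 2 × 5 × 11 × 13
LCM(275, 1265, 1430) = 2 × 5^2 × 11 × 13 × 23 = 164450.
Orbits for period 275: 164450 / 275 = 598.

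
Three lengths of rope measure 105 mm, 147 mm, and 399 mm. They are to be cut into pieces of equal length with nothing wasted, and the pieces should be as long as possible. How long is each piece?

Each piece length must divide every original length, so the longest possible is gcd(105, 147, 399).
105 = 3 × 5 × 7
147 = 3 × 7^2
399 = 3 × 7 × 19
gcd(105, 147, 399) = 3 × 7 = 21.

21 mm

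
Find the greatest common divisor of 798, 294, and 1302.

42

798 = 2 × 3 × 7 × 19
294 = 2 × 3 × 7^2
1302 = 2 × 3 × 7 × 31
gcd(798, 294, 1302) = 2 × 3 × 7 = 42.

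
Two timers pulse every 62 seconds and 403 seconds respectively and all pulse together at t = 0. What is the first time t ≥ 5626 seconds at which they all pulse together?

Joint pulses occur at multiples of LCM(62, 403).
62 = 2 × 31
403 = 13 × 31
LCM(62, 403) = 2 × 13 × 31 = 806.
Smallest multiple of 806 that is ≥ 5626: ⌈5626/806⌉ × 806 = 7 × 806 = 5642.

5642 seconds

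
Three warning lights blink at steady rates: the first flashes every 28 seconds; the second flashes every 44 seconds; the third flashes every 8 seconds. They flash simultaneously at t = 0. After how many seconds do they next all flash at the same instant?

They coincide at every common multiple of the periods; the first is the LCM.
28 = 2^2 × 7
44 = 2^2 × 11
8 = 2^3
LCM(28, 44, 8) = 2^3 × 7 × 11 = 616.

616 seconds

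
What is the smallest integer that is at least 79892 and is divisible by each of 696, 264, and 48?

91872

The integer must be a common multiple of 696, 264, and 48, so a multiple of their LCM.
696 = 2^3 × 3 × 29
264 = 2^3 × 3 × 11
48 = 2^4 × 3
LCM(696, 264, 48) = 2^4 × 3 × 11 × 29 = 15312.
Smallest multiple of 15312 that is ≥ 79892: ⌈79892/15312⌉ × 15312 = 6 × 15312 = 91872.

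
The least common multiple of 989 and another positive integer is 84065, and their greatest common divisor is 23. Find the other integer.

gcd × lcm = product of the two integers, so the other integer is (23 × 84065) / 989 = 1955.

1955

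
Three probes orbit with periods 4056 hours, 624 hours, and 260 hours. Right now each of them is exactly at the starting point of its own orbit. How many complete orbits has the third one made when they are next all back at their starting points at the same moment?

All finish a whole number of cycles simultaneously at t = LCM of the periods.
4056 = 2^3 × 3 × 13^2
624 = 2^4 × 3 × 13
260 = 2^2 × 5 × 13
LCM(4056, 624, 260) = 2^4 × 3 × 5 × 13^2 = 40560.
Orbits for period 260: 40560 / 260 = 156.

156 orbits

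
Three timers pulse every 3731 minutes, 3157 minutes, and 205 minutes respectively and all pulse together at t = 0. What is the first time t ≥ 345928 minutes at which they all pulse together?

410410 minutes

Joint pulses occur at multiples of LCM(3731, 3157, 205).
3731 = 7 × 13 × 41
3157 = 7 × 11 × 41
205 = 5 × 41
LCM(3731, 3157, 205) = 5 × 7 × 11 × 13 × 41 = 205205.
Smallest multiple of 205205 that is ≥ 345928: ⌈345928/205205⌉ × 205205 = 2 × 205205 = 410410.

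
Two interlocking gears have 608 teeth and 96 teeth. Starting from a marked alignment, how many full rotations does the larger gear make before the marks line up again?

3 rotations

The first common completion time is the LCM of the periods.
608 = 2^5 × 19
96 = 2^5 × 3
LCM(608, 96) = 2^5 × 3 × 19 = 1824.
Rotations for period 608: 1824 / 608 = 3.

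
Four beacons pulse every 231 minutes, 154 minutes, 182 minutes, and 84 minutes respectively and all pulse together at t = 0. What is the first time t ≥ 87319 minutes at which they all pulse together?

Joint pulses occur at multiples of LCM(231, 154, 182, 84).
231 = 3 × 7 × 11
154 = 2 × 7 × 11
182 = 2 × 7 × 13
84 = 2^2 × 3 × 7
LCM(231, 154, 182, 84) = 2^2 × 3 × 7 × 11 × 13 = 12012.
Smallest multiple of 12012 that is ≥ 87319: ⌈87319/12012⌉ × 12012 = 8 × 12012 = 96096.

96096 minutes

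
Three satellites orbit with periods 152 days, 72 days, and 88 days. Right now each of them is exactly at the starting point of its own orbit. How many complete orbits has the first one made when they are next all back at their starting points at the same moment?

All finish a whole number of cycles simultaneously at t = LCM of the periods.
152 = 2^3 × 19
72 = 2^3 × 3^2
88 = 2^3 × 11
LCM(152, 72, 88) = 2^3 × 3^2 × 11 × 19 = 15048.
Orbits for period 152: 15048 / 152 = 99.

99 orbits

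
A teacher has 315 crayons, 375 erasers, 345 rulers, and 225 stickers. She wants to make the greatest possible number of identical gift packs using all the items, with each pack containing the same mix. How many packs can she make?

15 packs

The pack count must divide each quantity, so the greatest is gcd(315, 375, 345, 225).
315 = 3^2 × 5 × 7
375 = 3 × 5^3
345 = 3 × 5 × 23
225 = 3^2 × 5^2
gcd(315, 375, 345, 225) = 3 × 5 = 15.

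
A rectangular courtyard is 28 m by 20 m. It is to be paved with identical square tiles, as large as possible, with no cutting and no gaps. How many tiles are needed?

35

Tile side = gcd(28, 20).
28 = 2^2 × 7
20 = 2^2 × 5
gcd(28, 20) = 2^2 = 4.
Tiles: (28/4) × (20/4) = 7 × 5 = 35.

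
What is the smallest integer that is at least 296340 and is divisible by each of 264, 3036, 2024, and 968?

333960

The integer must be a common multiple of 264, 3036, 2024, and 968, so a multiple of their LCM.
264 = 2^3 × 3 × 11
3036 = 2^2 × 3 × 11 × 23
2024 = 2^3 × 11 × 23
968 = 2^3 × 11^2
LCM(264, 3036, 2024, 968) = 2^3 × 3 × 11^2 × 23 = 66792.
Smallest multiple of 66792 that is ≥ 296340: ⌈296340/66792⌉ × 66792 = 5 × 66792 = 333960.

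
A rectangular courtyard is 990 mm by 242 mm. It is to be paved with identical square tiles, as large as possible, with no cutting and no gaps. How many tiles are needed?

495

Tile side = gcd(990, 242).
990 = 2 × 3^2 × 5 × 11
242 = 2 × 11^2
gcd(990, 242) = 2 × 11 = 22.
Tiles: (990/22) × (242/22) = 45 × 11 = 495.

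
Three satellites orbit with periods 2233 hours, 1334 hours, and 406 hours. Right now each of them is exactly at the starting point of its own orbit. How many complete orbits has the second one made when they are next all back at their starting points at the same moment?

They are all back at their starting positions together after one LCM of the periods.
2233 = 7 × 11 × 29
1334 = 2 × 23 × 29
406 = 2 × 7 × 29
LCM(2233, 1334, 406) = 2 × 7 × 11 × 23 × 29 = 102718.
Orbits for period 1334: 102718 / 1334 = 77.

77 orbits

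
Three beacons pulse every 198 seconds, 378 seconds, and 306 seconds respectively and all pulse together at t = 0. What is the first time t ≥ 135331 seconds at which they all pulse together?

Joint pulses occur at multiples of LCM(198, 378, 306).
198 = 2 × 3^2 × 11
378 = 2 × 3^3 × 7
306 = 2 × 3^2 × 17
LCM(198, 378, 306) = 2 × 3^3 × 7 × 11 × 17 = 70686.
Smallest multiple of 70686 that is ≥ 135331: ⌈135331/70686⌉ × 70686 = 2 × 70686 = 141372.

141372 seconds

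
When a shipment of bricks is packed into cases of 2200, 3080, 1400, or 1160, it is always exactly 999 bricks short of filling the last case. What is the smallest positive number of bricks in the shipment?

Being 999 short of a full case of size k means N ≡ −999 (mod k), i.e. N + 999 is a multiple of each size.
2200 = 2^3 × 5^2 × 11
3080 = 2^3 × 5 × 7 × 11
1400 = 2^3 × 5^2 × 7
1160 = 2^3 × 5 × 29
LCM(2200, 3080, 1400, 1160) = 2^3 × 5^2 × 7 × 11 × 29 = 446600.
Smallest positive N is 446600 − 999 = 445601.

445601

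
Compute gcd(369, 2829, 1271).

41

369 = 3^2 × 41
2829 = 3 × 23 × 41
1271 = 31 × 41
gcd(369, 2829, 1271) = 41.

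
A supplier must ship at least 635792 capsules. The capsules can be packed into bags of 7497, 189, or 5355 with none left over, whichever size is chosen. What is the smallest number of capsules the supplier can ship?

The number of capsules must be a common multiple of 7497, 189, and 5355, so a multiple of their LCM.
7497 = 3^2 × 7^2 × 17
189 = 3^3 × 7
5355 = 3^2 × 5 × 7 × 17
LCM(7497, 189, 5355) = 3^3 × 5 × 7^2 × 17 = 112455.
Smallest multiple of 112455 that is ≥ 635792: ⌈635792/112455⌉ × 112455 = 6 × 112455 = 674730.

674730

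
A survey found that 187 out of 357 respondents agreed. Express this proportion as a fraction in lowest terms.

187 = 11 × 17
357 = 3 × 7 × 17
gcd(187, 357) = 17.
Divide numerator and denominator by 17: 187/357 = 11/21.

11/21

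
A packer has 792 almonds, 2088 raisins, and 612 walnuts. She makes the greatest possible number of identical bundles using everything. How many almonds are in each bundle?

22

Number of bundles = gcd(792, 2088, 612).
792 = 2^3 × 3^2 × 11
2088 = 2^3 × 3^2 × 29
612 = 2^2 × 3^2 × 17
gcd(792, 2088, 612) = 2^2 × 3^2 = 36.
almonds per bundle = 792 / 36 = 22.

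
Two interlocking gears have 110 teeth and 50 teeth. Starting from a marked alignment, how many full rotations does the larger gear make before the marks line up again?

5 rotations

All finish a whole number of cycles simultaneously at t = LCM of the periods.
110 = 2 × 5 × 11
50 = 2 × 5^2
LCM(110, 50) = 2 × 5^2 × 11 = 550.
Rotations for period 110: 550 / 110 = 5.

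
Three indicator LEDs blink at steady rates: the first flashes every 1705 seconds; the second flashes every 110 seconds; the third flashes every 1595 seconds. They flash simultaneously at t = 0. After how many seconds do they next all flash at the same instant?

They coincide at every common multiple of the periods; the first is the LCM.
1705 = 5 × 11 × 31
110 = 2 × 5 × 11
1595 = 5 × 11 × 29
LCM(1705, 110, 1595) = 2 × 5 × 11 × 29 × 31 = 98890.

98890 seconds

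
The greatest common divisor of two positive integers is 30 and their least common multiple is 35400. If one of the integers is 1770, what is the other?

For two integers, gcd × lcm = product, so the other is (30 × 35400) / 1770 = 1062000 / 1770 = 600.

600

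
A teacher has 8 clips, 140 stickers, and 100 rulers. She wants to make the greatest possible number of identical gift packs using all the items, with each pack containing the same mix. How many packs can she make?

4 packs

The pack count must divide each quantity, so the greatest is gcd(8, 140, 100).
8 = 2^3
140 = 2^2 × 5 × 7
100 = 2^2 × 5^2
gcd(8, 140, 100) = 2^2 = 4.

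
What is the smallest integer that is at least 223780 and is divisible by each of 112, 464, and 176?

250096

The integer must be a common multiple of 112, 464, and 176, so a multiple of their LCM.
112 = 2^4 × 7
464 = 2^4 × 29
176 = 2^4 × 11
LCM(112, 464, 176) = 2^4 × 7 × 11 × 29 = 35728.
Smallest multiple of 35728 that is ≥ 223780: ⌈223780/35728⌉ × 35728 = 7 × 35728 = 250096.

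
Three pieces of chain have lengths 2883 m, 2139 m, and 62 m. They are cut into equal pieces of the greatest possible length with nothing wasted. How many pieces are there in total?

164

Piece length = gcd(2883, 2139, 62).
2883 = 3 × 31^2
2139 = 3 × 23 × 31
62 = 2 × 31
gcd(2883, 2139, 62) = 31.
Total pieces = 2883/31 + 2139/31 + 62/31 = 93 + 69 + 2 = 164.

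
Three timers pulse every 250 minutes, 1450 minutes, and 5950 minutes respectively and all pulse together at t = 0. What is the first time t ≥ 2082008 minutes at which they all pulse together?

2588250 minutes

Joint pulses occur at multiples of LCM(250, 1450, 5950).
250 = 2 × 5^3
1450 = 2 × 5^2 × 29
5950 = 2 × 5^2 × 7 × 17
LCM(250, 1450, 5950) = 2 × 5^3 × 7 × 17 × 29 = 862750.
Smallest multiple of 862750 that is ≥ 2082008: ⌈2082008/862750⌉ × 862750 = 3 × 862750 = 2588250.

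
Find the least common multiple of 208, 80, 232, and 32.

208 = 2^4 × 13
80 = 2^4 × 5
232 = 2^3 × 29
32 = 2^5
LCM(208, 80, 232, 32) = 2^5 × 5 × 13 × 29 = 60320.

60320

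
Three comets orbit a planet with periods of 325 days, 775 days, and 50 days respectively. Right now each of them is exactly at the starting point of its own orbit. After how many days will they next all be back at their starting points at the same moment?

They coincide at every common multiple of the periods; the first is the LCM.
325 = 5^2 × 13
775 = 5^2 × 31
50 = 2 × 5^2
LCM(325, 775, 50) = 2 × 5^2 × 13 × 31 = 20150.

20150 days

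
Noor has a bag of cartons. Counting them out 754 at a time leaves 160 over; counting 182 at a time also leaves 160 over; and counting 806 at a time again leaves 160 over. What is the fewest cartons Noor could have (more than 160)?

N − 160 must be a common multiple of 754, 182, and 806.
754 = 2 × 13 × 29
182 = 2 × 7 × 13
806 = 2 × 13 × 31
LCM(754, 182, 806) = 2 × 7 × 13 × 29 × 31 = 163618.
Smallest N > 160 is LCM + 160 = 163618 + 160 = 163778.

163778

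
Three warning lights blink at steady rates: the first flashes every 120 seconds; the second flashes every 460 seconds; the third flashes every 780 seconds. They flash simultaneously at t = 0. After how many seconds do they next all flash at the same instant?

They coincide at every common multiple of the periods; the first is the LCM.
120 = 2^3 × 3 × 5
460 = 2^2 × 5 × 23
780 = 2^2 × 3 × 5 × 13
LCM(120, 460, 780) = 2^3 × 3 × 5 × 13 × 23 = 35880.

35880 seconds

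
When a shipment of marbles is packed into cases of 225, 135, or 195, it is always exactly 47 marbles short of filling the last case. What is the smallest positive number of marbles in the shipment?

8728

Being 47 short of a full case of size k means N ≡ −47 (mod k), i.e. N + 47 is a multiple of each size.
225 = 3^2 × 5^2
135 = 3^3 × 5
195 = 3 × 5 × 13
LCM(225, 135, 195) = 3^3 × 5^2 × 13 = 8775.
Smallest positive N is 8775 − 47 = 8728.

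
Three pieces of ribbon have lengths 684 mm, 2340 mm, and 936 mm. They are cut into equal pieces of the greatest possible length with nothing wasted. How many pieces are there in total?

110

Piece length = gcd(684, 2340, 936).
684 = 2^2 × 3^2 × 19
2340 = 2^2 × 3^2 × 5 × 13
936 = 2^3 × 3^2 × 13
gcd(684, 2340, 936) = 2^2 × 3^2 = 36.
Total pieces = 684/36 + 2340/36 + 936/36 = 19 + 65 + 26 = 110.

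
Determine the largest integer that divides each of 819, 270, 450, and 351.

819 = 3^2 × 7 × 13
270 = 2 × 3^3 × 5
450 = 2 × 3^2 × 5^2
351 = 3^3 × 13
gcd(819, 270, 450, 351) = 3^2 = 9.

9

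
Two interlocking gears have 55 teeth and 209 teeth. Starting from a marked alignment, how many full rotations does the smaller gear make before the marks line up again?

All finish a whole number of cycles simultaneously at t = LCM of the periods.
55 = 5 × 11
209 = 11 × 19
LCM(55, 209) = 5 × 11 × 19 = 1045.
Rotations for period 55: 1045 / 55 = 19.

19 rotations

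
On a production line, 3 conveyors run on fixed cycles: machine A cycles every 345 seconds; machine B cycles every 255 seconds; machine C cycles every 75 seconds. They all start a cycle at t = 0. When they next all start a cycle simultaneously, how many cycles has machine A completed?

They are all back at their starting positions together after one LCM of the periods.
345 = 3 × 5 × 23
255 = 3 × 5 × 17
75 = 3 × 5^2
LCM(345, 255, 75) = 3 × 5^2 × 17 × 23 = 29325.
Cycles for period 345: 29325 / 345 = 85.

85 cycles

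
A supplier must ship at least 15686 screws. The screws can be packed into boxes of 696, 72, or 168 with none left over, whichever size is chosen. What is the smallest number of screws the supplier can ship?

29232

The number of screws must be a common multiple of 696, 72, and 168, so a multiple of their LCM.
696 = 2^3 × 3 × 29
72 = 2^3 × 3^2
168 = 2^3 × 3 × 7
LCM(696, 72, 168) = 2^3 × 3^2 × 7 × 29 = 14616.
Smallest multiple of 14616 that is ≥ 15686: ⌈15686/14616⌉ × 14616 = 2 × 14616 = 29232.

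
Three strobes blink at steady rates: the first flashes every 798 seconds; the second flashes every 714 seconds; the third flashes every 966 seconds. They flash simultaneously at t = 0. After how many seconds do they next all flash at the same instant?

312018 seconds

We need the least common multiple of the intervals.
798 = 2 × 3 × 7 × 19
714 = 2 × 3 × 7 × 17
966 = 2 × 3 × 7 × 23
LCM(798, 714, 966) = 2 × 3 × 7 × 17 × 19 × 23 = 312018.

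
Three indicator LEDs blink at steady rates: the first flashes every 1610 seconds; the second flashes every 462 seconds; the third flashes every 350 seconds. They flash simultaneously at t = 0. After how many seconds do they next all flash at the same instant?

265650 seconds

The first simultaneous occurrence is after LCM of the individual periods.
1610 = 2 × 5 × 7 × 23
462 = 2 × 3 × 7 × 11
350 = 2 × 5^2 × 7
LCM(1610, 462, 350) = 2 × 3 × 5^2 × 7 × 11 × 23 = 265650.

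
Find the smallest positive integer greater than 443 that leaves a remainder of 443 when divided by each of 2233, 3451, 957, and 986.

N − 443 must be a common multiple of 2233, 3451, 957, and 986.
2233 = 7 × 11 × 29
3451 = 7 × 17 × 29
957 = 3 × 11 × 29
986 = 2 × 17 × 29
LCM(2233, 3451, 957, 986) = 2 × 3 × 7 × 11 × 17 × 29 = 227766.
Smallest N > 443 is LCM + 443 = 227766 + 443 = 228209.

228209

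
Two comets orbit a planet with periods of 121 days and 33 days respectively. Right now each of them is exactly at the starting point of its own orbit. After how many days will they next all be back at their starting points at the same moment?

They coincide at every common multiple of the periods; the first is the LCM.
121 = 11^2
33 = 3 × 11
LCM(121, 33) = 3 × 11^2 = 363.

363 days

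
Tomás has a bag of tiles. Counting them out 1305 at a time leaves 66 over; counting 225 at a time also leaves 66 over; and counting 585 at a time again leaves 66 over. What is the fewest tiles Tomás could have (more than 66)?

84891

N − 66 must be a common multiple of 1305, 225, and 585.
1305 = 3^2 × 5 × 29
225 = 3^2 × 5^2
585 = 3^2 × 5 × 13
LCM(1305, 225, 585) = 3^2 × 5^2 × 13 × 29 = 84825.
Smallest N > 66 is LCM + 66 = 84825 + 66 = 84891.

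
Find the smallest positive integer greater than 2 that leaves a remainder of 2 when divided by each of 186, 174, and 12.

N − 2 must be a common multiple of 186, 174, and 12.
186 = 2 × 3 × 31
174 = 2 × 3 × 29
12 = 2^2 × 3
LCM(186, 174, 12) = 2^2 × 3 × 29 × 31 = 10788.
Smallest N > 2 is LCM + 2 = 10788 + 2 = 10790.

10790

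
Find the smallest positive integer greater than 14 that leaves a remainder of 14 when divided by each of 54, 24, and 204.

N − 14 must be a common multiple of 54, 24, and 204.
54 = 2 × 3^3
24 = 2^3 × 3
204 = 2^2 × 3 × 17
LCM(54, 24, 204) = 2^3 × 3^3 × 17 = 3672.
Smallest N > 14 is LCM + 14 = 3672 + 14 = 3686.

3686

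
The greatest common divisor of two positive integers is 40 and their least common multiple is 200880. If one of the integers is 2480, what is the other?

For two integers, gcd × lcm = product, so the other is (40 × 200880) / 2480 = 8035200 / 2480 = 3240.

3240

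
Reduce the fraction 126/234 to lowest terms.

126 = 2 × 3^2 × 7
234 = 2 × 3^2 × 13
gcd(126, 234) = 2 × 3^2 = 18.
Divide numerator and denominator by 18: 126/234 = 7/13.

7/13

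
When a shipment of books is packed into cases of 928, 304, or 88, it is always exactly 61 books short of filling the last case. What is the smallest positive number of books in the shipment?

Being 61 short of a full case of size k means N ≡ −61 (mod k), i.e. N + 61 is a multiple of each size.
928 = 2^5 × 29
304 = 2^4 × 19
88 = 2^3 × 11
LCM(928, 304, 88) = 2^5 × 11 × 19 × 29 = 193952.
Smallest positive N is 193952 − 61 = 193891.

193891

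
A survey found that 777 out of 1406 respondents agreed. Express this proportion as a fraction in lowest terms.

21/38

777 = 3 × 7 × 37
1406 = 2 × 19 × 37
gcd(777, 1406) = 37.
Divide numerator and denominator by 37: 777/1406 = 21/38.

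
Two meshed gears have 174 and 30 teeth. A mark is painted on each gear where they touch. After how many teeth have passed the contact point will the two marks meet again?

870 teeth

We need the least common multiple of the intervals.
174 = 2 × 3 × 29
30 = 2 × 3 × 5
LCM(174, 30) = 2 × 3 × 5 × 29 = 870.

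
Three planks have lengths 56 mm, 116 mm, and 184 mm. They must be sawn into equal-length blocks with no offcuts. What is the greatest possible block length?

4 mm

The block length must divide every plank, so the greatest is gcd(56, 116, 184).
56 = 2^3 × 7
116 = 2^2 × 29
184 = 2^3 × 23
gcd(56, 116, 184) = 2^2 = 4.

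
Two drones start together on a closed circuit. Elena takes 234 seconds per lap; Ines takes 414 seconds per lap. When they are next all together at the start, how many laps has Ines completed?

The first common completion time is the LCM of the periods.
234 = 2 × 3^2 × 13
414 = 2 × 3^2 × 23
LCM(234, 414) = 2 × 3^2 × 13 × 23 = 5382.
Laps for period 414: 5382 / 414 = 13.

13 laps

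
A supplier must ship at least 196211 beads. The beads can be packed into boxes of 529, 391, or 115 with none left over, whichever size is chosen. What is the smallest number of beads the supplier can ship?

224825

The number of beads must be a common multiple of 529, 391, and 115, so a multiple of their LCM.
529 = 23^2
391 = 17 × 23
115 = 5 × 23
LCM(529, 391, 115) = 5 × 17 × 23^2 = 44965.
Smallest multiple of 44965 that is ≥ 196211: ⌈196211/44965⌉ × 44965 = 5 × 44965 = 224825.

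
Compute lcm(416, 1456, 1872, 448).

416 = 2^5 × 13
1456 = 2^4 × 7 × 13
1872 = 2^4 × 3^2 × 13
448 = 2^6 × 7
LCM(416, 1456, 1872, 448) = 2^6 × 3^2 × 7 × 13 = 52416.

52416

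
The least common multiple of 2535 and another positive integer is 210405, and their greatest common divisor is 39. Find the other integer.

3237

gcd × lcm = product of the two integers, so the other integer is (39 × 210405) / 2535 = 3237.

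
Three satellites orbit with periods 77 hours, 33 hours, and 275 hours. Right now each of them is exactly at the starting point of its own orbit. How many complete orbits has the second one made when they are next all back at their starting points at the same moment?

They are all back at their starting positions together after one LCM of the periods.
77 = 7 × 11
33 = 3 × 11
275 = 5^2 × 11
LCM(77, 33, 275) = 3 × 5^2 × 7 × 11 = 5775.
Orbits for period 33: 5775 / 33 = 175.

175 orbits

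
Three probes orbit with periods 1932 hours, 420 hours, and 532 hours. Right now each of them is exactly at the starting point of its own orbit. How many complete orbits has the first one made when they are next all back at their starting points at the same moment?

95 orbits

The first common completion time is the LCM of the periods.
1932 = 2^2 × 3 × 7 × 23
420 = 2^2 × 3 × 5 × 7
532 = 2^2 × 7 × 19
LCM(1932, 420, 532) = 2^2 × 3 × 5 × 7 × 19 × 23 = 183540.
Orbits for period 1932: 183540 / 1932 = 95.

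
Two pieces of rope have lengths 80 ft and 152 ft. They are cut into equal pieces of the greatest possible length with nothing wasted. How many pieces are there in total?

29

Piece length = gcd(80, 152).
80 = 2^4 × 5
152 = 2^3 × 19
gcd(80, 152) = 2^3 = 8.
Total pieces = 80/8 + 152/8 = 10 + 19 = 29.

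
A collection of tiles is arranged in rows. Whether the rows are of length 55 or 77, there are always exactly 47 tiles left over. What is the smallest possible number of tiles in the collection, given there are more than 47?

N − 47 must be a common multiple of 55 and 77.
55 = 5 × 11
77 = 7 × 11
LCM(55, 77) = 5 × 7 × 11 = 385.
Smallest N > 47 is LCM + 47 = 385 + 47 = 432.

432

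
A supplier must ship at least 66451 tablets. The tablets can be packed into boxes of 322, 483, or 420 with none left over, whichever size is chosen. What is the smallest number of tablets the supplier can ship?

67620

The number of tablets must be a common multiple of 322, 483, and 420, so a multiple of their LCM.
322 = 2 × 7 × 23
483 = 3 × 7 × 23
420 = 2^2 × 3 × 5 × 7
LCM(322, 483, 420) = 2^2 × 3 × 5 × 7 × 23 = 9660.
Smallest multiple of 9660 that is ≥ 66451: ⌈66451/9660⌉ × 9660 = 7 × 9660 = 67620.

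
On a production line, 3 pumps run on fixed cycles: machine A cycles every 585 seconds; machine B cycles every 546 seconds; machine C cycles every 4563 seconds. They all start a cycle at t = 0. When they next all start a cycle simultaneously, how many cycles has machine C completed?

70 cycles

The first common completion time is the LCM of the periods.
585 = 3^2 × 5 × 13
546 = 2 × 3 × 7 × 13
4563 = 3^3 × 13^2
LCM(585, 546, 4563) = 2 × 3^3 × 5 × 7 × 13^2 = 319410.
Cycles for period 4563: 319410 / 4563 = 70.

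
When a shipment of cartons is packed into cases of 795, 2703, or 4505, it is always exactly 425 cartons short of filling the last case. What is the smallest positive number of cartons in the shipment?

Being 425 short of a full case of size k means N ≡ −425 (mod k), i.e. N + 425 is a multiple of each size.
795 = 3 × 5 × 53
2703 = 3 × 17 × 53
4505 = 5 × 17 × 53
LCM(795, 2703, 4505) = 3 × 5 × 17 × 53 = 13515.
Smallest positive N is 13515 − 425 = 13090.

13090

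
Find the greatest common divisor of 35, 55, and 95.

5

35 = 5 × 7
55 = 5 × 11
95 = 5 × 19
gcd(35, 55, 95) = 5.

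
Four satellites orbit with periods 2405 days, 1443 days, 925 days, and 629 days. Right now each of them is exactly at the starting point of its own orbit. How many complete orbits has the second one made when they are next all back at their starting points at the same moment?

425 orbits

All finish a whole number of cycles simultaneously at t = LCM of the periods.
2405 = 5 × 13 × 37
1443 = 3 × 13 × 37
925 = 5^2 × 37
629 = 17 × 37
LCM(2405, 1443, 925, 629) = 3 × 5^2 × 13 × 17 × 37 = 613275.
Orbits for period 1443: 613275 / 1443 = 425.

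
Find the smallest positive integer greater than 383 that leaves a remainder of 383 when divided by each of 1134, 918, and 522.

N − 383 must be a common multiple of 1134, 918, and 522.
1134 = 2 × 3^4 × 7
918 = 2 × 3^3 × 17
522 = 2 × 3^2 × 29
LCM(1134, 918, 522) = 2 × 3^4 × 7 × 17 × 29 = 559062.
Smallest N > 383 is LCM + 383 = 559062 + 383 = 559445.

559445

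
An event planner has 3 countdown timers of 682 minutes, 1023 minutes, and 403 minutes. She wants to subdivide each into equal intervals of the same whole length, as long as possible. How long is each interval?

31 minutes

The interval must divide each timer length; the longest such is the gcd.
682 = 2 × 11 × 31
1023 = 3 × 11 × 31
403 = 13 × 31
gcd(682, 1023, 403) = 31.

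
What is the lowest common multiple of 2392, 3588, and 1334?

2392 = 2^3 × 13 × 23
3588 = 2^2 × 3 × 13 × 23
1334 = 2 × 23 × 29
LCM(2392, 3588, 1334) = 2^3 × 3 × 13 × 23 × 29 = 208104.

208104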